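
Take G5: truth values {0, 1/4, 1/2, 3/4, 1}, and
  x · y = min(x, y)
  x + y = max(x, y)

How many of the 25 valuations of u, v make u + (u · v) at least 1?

5

value 1: 5 assignments (counts)
value 3/4: 5 assignments
value 1/2: 5 assignments
value 1/4: 5 assignments
value 0: 5 assignments
So 5 of the 25 assignments meet the threshold.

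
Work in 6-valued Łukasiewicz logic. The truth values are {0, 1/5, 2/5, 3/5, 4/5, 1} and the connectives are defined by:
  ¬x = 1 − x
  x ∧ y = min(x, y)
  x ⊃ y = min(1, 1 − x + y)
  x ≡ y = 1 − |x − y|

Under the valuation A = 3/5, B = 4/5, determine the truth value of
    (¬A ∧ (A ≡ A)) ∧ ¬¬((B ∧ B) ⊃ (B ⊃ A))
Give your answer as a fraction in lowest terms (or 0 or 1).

2/5

¬A = ¬3/5 = 2/5
A ≡ A = 3/5 ≡ 3/5 = 1
¬A ∧ (A ≡ A) = 2/5 ∧ 1 = 2/5
B ∧ B = 4/5 ∧ 4/5 = 4/5
B ⊃ A = 4/5 ⊃ 3/5 = 4/5
(B ∧ B) ⊃ (B ⊃ A) = 4/5 ⊃ 4/5 = 1
¬((B ∧ B) ⊃ (B ⊃ A)) = ¬1 = 0
¬¬((B ∧ B) ⊃ (B ⊃ A)) = ¬0 = 1
(¬A ∧ (A ≡ A)) ∧ ¬¬((B ∧ B) ⊃ (B ⊃ A)) = 2/5 ∧ 1 = 2/5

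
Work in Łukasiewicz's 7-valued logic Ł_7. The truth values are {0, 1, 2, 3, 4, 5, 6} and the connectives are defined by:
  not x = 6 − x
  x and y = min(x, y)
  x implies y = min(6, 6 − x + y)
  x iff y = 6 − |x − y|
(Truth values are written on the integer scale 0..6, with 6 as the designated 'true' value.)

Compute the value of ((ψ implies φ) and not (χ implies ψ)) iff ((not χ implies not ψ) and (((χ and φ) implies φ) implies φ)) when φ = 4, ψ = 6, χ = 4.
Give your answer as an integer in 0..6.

2

ψ implies φ = 6 implies 4 = 4
χ implies ψ = 4 implies 6 = 6
not (χ implies ψ) = not 6 = 0
(ψ implies φ) and not (χ implies ψ) = 4 and 0 = 0
not χ = not 4 = 2
not ψ = not 6 = 0
not χ implies not ψ = 2 implies 0 = 4
χ and φ = 4 and 4 = 4
(χ and φ) implies φ = 4 implies 4 = 6
((χ and φ) implies φ) implies φ = 6 implies 4 = 4
(not χ implies not ψ) and (((χ and φ) implies φ) implies φ) = 4 and 4 = 4
((ψ implies φ) and not (χ implies ψ)) iff ((not χ implies not ψ) and (((χ and φ) implies φ) implies φ)) = 0 iff 4 = 2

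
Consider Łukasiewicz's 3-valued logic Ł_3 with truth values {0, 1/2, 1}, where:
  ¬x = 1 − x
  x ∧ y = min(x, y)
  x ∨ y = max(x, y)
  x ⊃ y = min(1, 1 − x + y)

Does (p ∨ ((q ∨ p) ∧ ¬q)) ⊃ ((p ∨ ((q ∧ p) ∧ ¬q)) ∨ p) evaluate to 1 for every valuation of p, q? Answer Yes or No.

No

Counterexample: take p = 0, q = 1/2.
q ∨ p = 1/2 ∨ 0 = 1/2
¬q = ¬1/2 = 1/2
(q ∨ p) ∧ ¬q = 1/2 ∧ 1/2 = 1/2
p ∨ ((q ∨ p) ∧ ¬q) = 0 ∨ 1/2 = 1/2
q ∧ p = 1/2 ∧ 0 = 0
¬q = ¬1/2 = 1/2
(q ∧ p) ∧ ¬q = 0 ∧ 1/2 = 0
p ∨ ((q ∧ p) ∧ ¬q) = 0 ∨ 0 = 0
(p ∨ ((q ∧ p) ∧ ¬q)) ∨ p = 0 ∨ 0 = 0
(p ∨ ((q ∨ p) ∧ ¬q)) ⊃ ((p ∨ ((q ∧ p) ∧ ¬q)) ∨ p) = 1/2 ⊃ 0 = 1/2
This gives 1/2 ≠ 1.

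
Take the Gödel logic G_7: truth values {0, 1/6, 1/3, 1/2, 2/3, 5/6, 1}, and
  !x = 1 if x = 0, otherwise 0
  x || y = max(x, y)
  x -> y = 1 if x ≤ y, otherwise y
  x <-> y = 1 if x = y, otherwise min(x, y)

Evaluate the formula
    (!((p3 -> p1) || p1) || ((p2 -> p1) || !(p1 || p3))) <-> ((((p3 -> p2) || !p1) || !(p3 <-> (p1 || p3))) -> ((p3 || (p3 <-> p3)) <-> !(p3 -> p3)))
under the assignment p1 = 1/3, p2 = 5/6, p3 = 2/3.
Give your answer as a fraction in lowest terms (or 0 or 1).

p3 -> p1 = 2/3 -> 1/3 = 1/3
(p3 -> p1) || p1 = 1/3 || 1/3 = 1/3
!((p3 -> p1) || p1) = !1/3 = 0
p2 -> p1 = 5/6 -> 1/3 = 1/3
p1 || p3 = 1/3 || 2/3 = 2/3
!(p1 || p3) = !2/3 = 0
(p2 -> p1) || !(p1 || p3) = 1/3 || 0 = 1/3
!((p3 -> p1) || p1) || ((p2 -> p1) || !(p1 || p3)) = 0 || 1/3 = 1/3
p3 -> p2 = 2/3 -> 5/6 = 1
!p1 = !1/3 = 0
(p3 -> p2) || !p1 = 1 || 0 = 1
p1 || p3 = 1/3 || 2/3 = 2/3
p3 <-> (p1 || p3) = 2/3 <-> 2/3 = 1
!(p3 <-> (p1 || p3)) = !1 = 0
((p3 -> p2) || !p1) || !(p3 <-> (p1 || p3)) = 1 || 0 = 1
p3 <-> p3 = 2/3 <-> 2/3 = 1
p3 || (p3 <-> p3) = 2/3 || 1 = 1
p3 -> p3 = 2/3 -> 2/3 = 1
!(p3 -> p3) = !1 = 0
(p3 || (p3 <-> p3)) <-> !(p3 -> p3) = 1 <-> 0 = 0
(((p3 -> p2) || !p1) || !(p3 <-> (p1 || p3))) -> ((p3 || (p3 <-> p3)) <-> !(p3 -> p3)) = 1 -> 0 = 0
(!((p3 -> p1) || p1) || ((p2 -> p1) || !(p1 || p3))) <-> ((((p3 -> p2) || !p1) || !(p3 <-> (p1 || p3))) -> ((p3 || (p3 <-> p3)) <-> !(p3 -> p3))) = 1/3 <-> 0 = 0

0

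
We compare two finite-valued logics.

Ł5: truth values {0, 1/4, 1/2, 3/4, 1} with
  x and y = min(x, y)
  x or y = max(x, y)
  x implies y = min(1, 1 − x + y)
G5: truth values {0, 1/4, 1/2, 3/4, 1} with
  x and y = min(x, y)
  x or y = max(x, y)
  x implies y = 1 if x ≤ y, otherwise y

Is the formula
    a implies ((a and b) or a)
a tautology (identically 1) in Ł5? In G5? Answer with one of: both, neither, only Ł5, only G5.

both

In Ł5: every assignment gives 1 — tautology.
In G5: every assignment gives 1 — tautology.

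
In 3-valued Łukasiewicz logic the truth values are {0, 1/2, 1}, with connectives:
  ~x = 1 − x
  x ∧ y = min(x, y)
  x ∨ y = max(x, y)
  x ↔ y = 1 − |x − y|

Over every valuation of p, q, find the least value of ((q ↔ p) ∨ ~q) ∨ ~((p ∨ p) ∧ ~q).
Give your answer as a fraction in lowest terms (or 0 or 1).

Take p = 1, q = 1/2:
q ↔ p = 1/2 ↔ 1 = 1/2
~q = ~1/2 = 1/2
(q ↔ p) ∨ ~q = 1/2 ∨ 1/2 = 1/2
p ∨ p = 1 ∨ 1 = 1
~q = ~1/2 = 1/2
(p ∨ p) ∧ ~q = 1 ∧ 1/2 = 1/2
~((p ∨ p) ∧ ~q) = ~1/2 = 1/2
((q ↔ p) ∨ ~q) ∨ ~((p ∨ p) ∧ ~q) = 1/2 ∨ 1/2 = 1/2
No assignment yields a value below 1/2, so this is the minimum.

1/2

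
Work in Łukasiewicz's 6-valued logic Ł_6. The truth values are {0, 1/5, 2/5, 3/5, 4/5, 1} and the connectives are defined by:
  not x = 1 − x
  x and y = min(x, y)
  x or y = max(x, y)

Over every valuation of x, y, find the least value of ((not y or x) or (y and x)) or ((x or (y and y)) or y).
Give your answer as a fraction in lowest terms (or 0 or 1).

3/5

Take x = 0, y = 2/5:
not y = not 2/5 = 3/5
not y or x = 3/5 or 0 = 3/5
y and x = 2/5 and 0 = 0
(not y or x) or (y and x) = 3/5 or 0 = 3/5
y and y = 2/5 and 2/5 = 2/5
x or (y and y) = 0 or 2/5 = 2/5
(x or (y and y)) or y = 2/5 or 2/5 = 2/5
((not y or x) or (y and x)) or ((x or (y and y)) or y) = 3/5 or 2/5 = 3/5
No assignment yields a value below 3/5, so this is the minimum.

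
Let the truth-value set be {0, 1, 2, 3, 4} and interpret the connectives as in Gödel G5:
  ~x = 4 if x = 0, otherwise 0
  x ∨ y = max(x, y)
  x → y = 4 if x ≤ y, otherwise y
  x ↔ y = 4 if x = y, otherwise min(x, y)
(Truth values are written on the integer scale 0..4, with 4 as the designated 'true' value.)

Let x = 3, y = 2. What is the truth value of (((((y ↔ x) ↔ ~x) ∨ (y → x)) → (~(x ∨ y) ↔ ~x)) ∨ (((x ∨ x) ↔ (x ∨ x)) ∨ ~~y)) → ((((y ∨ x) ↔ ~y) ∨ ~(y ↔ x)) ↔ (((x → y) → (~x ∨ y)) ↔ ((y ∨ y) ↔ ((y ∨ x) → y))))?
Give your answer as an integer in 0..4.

0

y ↔ x = 2 ↔ 3 = 2
~x = ~3 = 0
(y ↔ x) ↔ ~x = 2 ↔ 0 = 0
y → x = 2 → 3 = 4
((y ↔ x) ↔ ~x) ∨ (y → x) = 0 ∨ 4 = 4
x ∨ y = 3 ∨ 2 = 3
~(x ∨ y) = ~3 = 0
~x = ~3 = 0
~(x ∨ y) ↔ ~x = 0 ↔ 0 = 4
(((y ↔ x) ↔ ~x) ∨ (y → x)) → (~(x ∨ y) ↔ ~x) = 4 → 4 = 4
x ∨ x = 3 ∨ 3 = 3
x ∨ x = 3 ∨ 3 = 3
(x ∨ x) ↔ (x ∨ x) = 3 ↔ 3 = 4
~y = ~2 = 0
~~y = ~0 = 4
((x ∨ x) ↔ (x ∨ x)) ∨ ~~y = 4 ∨ 4 = 4
((((y ↔ x) ↔ ~x) ∨ (y → x)) → (~(x ∨ y) ↔ ~x)) ∨ (((x ∨ x) ↔ (x ∨ x)) ∨ ~~y) = 4 ∨ 4 = 4
y ∨ x = 2 ∨ 3 = 3
~y = ~2 = 0
(y ∨ x) ↔ ~y = 3 ↔ 0 = 0
y ↔ x = 2 ↔ 3 = 2
~(y ↔ x) = ~2 = 0
((y ∨ x) ↔ ~y) ∨ ~(y ↔ x) = 0 ∨ 0 = 0
x → y = 3 → 2 = 2
~x = ~3 = 0
~x ∨ y = 0 ∨ 2 = 2
(x → y) → (~x ∨ y) = 2 → 2 = 4
y ∨ y = 2 ∨ 2 = 2
y ∨ x = 2 ∨ 3 = 3
(y ∨ x) → y = 3 → 2 = 2
(y ∨ y) ↔ ((y ∨ x) → y) = 2 ↔ 2 = 4
((x → y) → (~x ∨ y)) ↔ ((y ∨ y) ↔ ((y ∨ x) → y)) = 4 ↔ 4 = 4
(((y ∨ x) ↔ ~y) ∨ ~(y ↔ x)) ↔ (((x → y) → (~x ∨ y)) ↔ ((y ∨ y) ↔ ((y ∨ x) → y))) = 0 ↔ 4 = 0
(((((y ↔ x) ↔ ~x) ∨ (y → x)) → (~(x ∨ y) ↔ ~x)) ∨ (((x ∨ x) ↔ (x ∨ x)) ∨ ~~y)) → ((((y ∨ x) ↔ ~y) ∨ ~(y ↔ x)) ↔ (((x → y) → (~x ∨ y)) ↔ ((y ∨ y) ↔ ((y ∨ x) → y)))) = 4 → 0 = 0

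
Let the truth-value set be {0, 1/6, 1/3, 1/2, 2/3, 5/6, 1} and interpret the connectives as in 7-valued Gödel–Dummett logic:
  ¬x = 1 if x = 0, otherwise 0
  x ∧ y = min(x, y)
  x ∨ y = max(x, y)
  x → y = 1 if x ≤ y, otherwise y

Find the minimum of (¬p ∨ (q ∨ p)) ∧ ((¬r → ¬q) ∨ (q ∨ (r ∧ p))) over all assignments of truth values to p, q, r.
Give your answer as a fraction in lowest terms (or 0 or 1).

1/6

Take p = 0, q = 1/6, r = 0:
¬p = ¬0 = 1
q ∨ p = 1/6 ∨ 0 = 1/6
¬p ∨ (q ∨ p) = 1 ∨ 1/6 = 1
¬r = ¬0 = 1
¬q = ¬1/6 = 0
¬r → ¬q = 1 → 0 = 0
r ∧ p = 0 ∧ 0 = 0
q ∨ (r ∧ p) = 1/6 ∨ 0 = 1/6
(¬r → ¬q) ∨ (q ∨ (r ∧ p)) = 0 ∨ 1/6 = 1/6
(¬p ∨ (q ∨ p)) ∧ ((¬r → ¬q) ∨ (q ∨ (r ∧ p))) = 1 ∧ 1/6 = 1/6
No assignment yields a value below 1/6, so this is the minimum.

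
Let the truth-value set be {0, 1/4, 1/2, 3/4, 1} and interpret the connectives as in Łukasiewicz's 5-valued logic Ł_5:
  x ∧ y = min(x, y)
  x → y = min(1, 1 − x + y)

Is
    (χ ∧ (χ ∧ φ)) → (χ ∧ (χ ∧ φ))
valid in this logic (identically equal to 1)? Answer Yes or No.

At φ = 3/4, χ = 3/4, for instance:
χ ∧ φ = 3/4 ∧ 3/4 = 3/4
χ ∧ (χ ∧ φ) = 3/4 ∧ 3/4 = 3/4
(χ ∧ (χ ∧ φ)) → (χ ∧ (χ ∧ φ)) = 3/4 → 3/4 = 1
and checking the remaining 24 assignments likewise gives ≥ 1 in every case.

Yes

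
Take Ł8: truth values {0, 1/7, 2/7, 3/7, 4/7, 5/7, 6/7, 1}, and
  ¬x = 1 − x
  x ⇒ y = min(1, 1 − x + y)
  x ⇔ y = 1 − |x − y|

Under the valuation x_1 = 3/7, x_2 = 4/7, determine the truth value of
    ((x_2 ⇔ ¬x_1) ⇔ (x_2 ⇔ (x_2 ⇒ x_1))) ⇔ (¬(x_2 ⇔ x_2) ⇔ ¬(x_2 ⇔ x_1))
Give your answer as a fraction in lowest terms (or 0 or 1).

¬x_1 = ¬3/7 = 4/7
x_2 ⇔ ¬x_1 = 4/7 ⇔ 4/7 = 1
x_2 ⇒ x_1 = 4/7 ⇒ 3/7 = 6/7
x_2 ⇔ (x_2 ⇒ x_1) = 4/7 ⇔ 6/7 = 5/7
(x_2 ⇔ ¬x_1) ⇔ (x_2 ⇔ (x_2 ⇒ x_1)) = 1 ⇔ 5/7 = 5/7
x_2 ⇔ x_2 = 4/7 ⇔ 4/7 = 1
¬(x_2 ⇔ x_2) = ¬1 = 0
x_2 ⇔ x_1 = 4/7 ⇔ 3/7 = 6/7
¬(x_2 ⇔ x_1) = ¬6/7 = 1/7
¬(x_2 ⇔ x_2) ⇔ ¬(x_2 ⇔ x_1) = 0 ⇔ 1/7 = 6/7
((x_2 ⇔ ¬x_1) ⇔ (x_2 ⇔ (x_2 ⇒ x_1))) ⇔ (¬(x_2 ⇔ x_2) ⇔ ¬(x_2 ⇔ x_1)) = 5/7 ⇔ 6/7 = 6/7

6/7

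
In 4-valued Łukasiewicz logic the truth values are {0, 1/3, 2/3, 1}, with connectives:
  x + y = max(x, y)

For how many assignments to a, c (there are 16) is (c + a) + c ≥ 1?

7

a = 0, c = 0 ↦ 0  <
a = 0, c = 1/3 ↦ 1/3  <
a = 0, c = 2/3 ↦ 2/3  <
a = 0, c = 1 ↦ 1  ≥
a = 1/3, c = 0 ↦ 1/3  <
a = 1/3, c = 1/3 ↦ 1/3  <
a = 1/3, c = 2/3 ↦ 2/3  <
a = 1/3, c = 1 ↦ 1  ≥
a = 2/3, c = 0 ↦ 2/3  <
a = 2/3, c = 1/3 ↦ 2/3  <
a = 2/3, c = 2/3 ↦ 2/3  <
a = 2/3, c = 1 ↦ 1  ≥
a = 1, c = 0 ↦ 1  ≥
a = 1, c = 1/3 ↦ 1  ≥
a = 1, c = 2/3 ↦ 1  ≥
a = 1, c = 1 ↦ 1  ≥
So 7 of the 16 assignments meet the threshold.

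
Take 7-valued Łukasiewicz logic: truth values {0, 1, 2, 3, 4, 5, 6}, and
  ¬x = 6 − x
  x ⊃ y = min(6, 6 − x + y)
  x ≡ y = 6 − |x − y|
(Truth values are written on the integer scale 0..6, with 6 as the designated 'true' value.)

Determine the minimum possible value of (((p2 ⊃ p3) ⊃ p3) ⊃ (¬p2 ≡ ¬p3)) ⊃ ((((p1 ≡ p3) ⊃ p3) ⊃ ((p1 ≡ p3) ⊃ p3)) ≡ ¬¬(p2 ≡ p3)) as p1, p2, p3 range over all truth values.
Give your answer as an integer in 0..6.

3

Take p1 = 0, p2 = 0, p3 = 3:
p2 ⊃ p3 = 0 ⊃ 3 = 6
(p2 ⊃ p3) ⊃ p3 = 6 ⊃ 3 = 3
¬p2 = ¬0 = 6
¬p3 = ¬3 = 3
¬p2 ≡ ¬p3 = 6 ≡ 3 = 3
((p2 ⊃ p3) ⊃ p3) ⊃ (¬p2 ≡ ¬p3) = 3 ⊃ 3 = 6
p1 ≡ p3 = 0 ≡ 3 = 3
(p1 ≡ p3) ⊃ p3 = 3 ⊃ 3 = 6
p1 ≡ p3 = 0 ≡ 3 = 3
(p1 ≡ p3) ⊃ p3 = 3 ⊃ 3 = 6
((p1 ≡ p3) ⊃ p3) ⊃ ((p1 ≡ p3) ⊃ p3) = 6 ⊃ 6 = 6
p2 ≡ p3 = 0 ≡ 3 = 3
¬(p2 ≡ p3) = ¬3 = 3
¬¬(p2 ≡ p3) = ¬3 = 3
(((p1 ≡ p3) ⊃ p3) ⊃ ((p1 ≡ p3) ⊃ p3)) ≡ ¬¬(p2 ≡ p3) = 6 ≡ 3 = 3
(((p2 ⊃ p3) ⊃ p3) ⊃ (¬p2 ≡ ¬p3)) ⊃ ((((p1 ≡ p3) ⊃ p3) ⊃ ((p1 ≡ p3) ⊃ p3)) ≡ ¬¬(p2 ≡ p3)) = 6 ⊃ 3 = 3
No assignment yields a value below 3, so this is the minimum.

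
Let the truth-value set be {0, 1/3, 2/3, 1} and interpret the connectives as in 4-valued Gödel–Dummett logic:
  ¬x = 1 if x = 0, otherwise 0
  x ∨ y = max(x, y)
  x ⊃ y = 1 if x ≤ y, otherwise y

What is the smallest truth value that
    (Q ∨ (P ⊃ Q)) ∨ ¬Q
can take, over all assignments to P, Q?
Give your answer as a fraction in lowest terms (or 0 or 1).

1/3

Take P = 2/3, Q = 1/3:
P ⊃ Q = 2/3 ⊃ 1/3 = 1/3
Q ∨ (P ⊃ Q) = 1/3 ∨ 1/3 = 1/3
¬Q = ¬1/3 = 0
(Q ∨ (P ⊃ Q)) ∨ ¬Q = 1/3 ∨ 0 = 1/3
No assignment yields a value below 1/3, so this is the minimum.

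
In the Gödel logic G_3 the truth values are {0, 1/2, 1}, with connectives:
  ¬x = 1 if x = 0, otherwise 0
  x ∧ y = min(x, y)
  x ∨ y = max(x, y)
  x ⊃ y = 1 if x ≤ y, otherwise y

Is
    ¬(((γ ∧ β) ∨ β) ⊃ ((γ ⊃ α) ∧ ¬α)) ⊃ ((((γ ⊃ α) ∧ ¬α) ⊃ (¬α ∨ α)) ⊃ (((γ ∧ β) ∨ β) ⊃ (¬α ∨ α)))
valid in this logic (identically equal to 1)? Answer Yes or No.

No

Counterexample: take α = 1/2, β = 1, γ = 0.
γ ∧ β = 0 ∧ 1 = 0
(γ ∧ β) ∨ β = 0 ∨ 1 = 1
γ ⊃ α = 0 ⊃ 1/2 = 1
¬α = ¬1/2 = 0
(γ ⊃ α) ∧ ¬α = 1 ∧ 0 = 0
((γ ∧ β) ∨ β) ⊃ ((γ ⊃ α) ∧ ¬α) = 1 ⊃ 0 = 0
¬(((γ ∧ β) ∨ β) ⊃ ((γ ⊃ α) ∧ ¬α)) = ¬0 = 1
¬α = ¬1/2 = 0
¬α ∨ α = 0 ∨ 1/2 = 1/2
((γ ⊃ α) ∧ ¬α) ⊃ (¬α ∨ α) = 0 ⊃ 1/2 = 1
((γ ∧ β) ∨ β) ⊃ (¬α ∨ α) = 1 ⊃ 1/2 = 1/2
(((γ ⊃ α) ∧ ¬α) ⊃ (¬α ∨ α)) ⊃ (((γ ∧ β) ∨ β) ⊃ (¬α ∨ α)) = 1 ⊃ 1/2 = 1/2
¬(((γ ∧ β) ∨ β) ⊃ ((γ ⊃ α) ∧ ¬α)) ⊃ ((((γ ⊃ α) ∧ ¬α) ⊃ (¬α ∨ α)) ⊃ (((γ ∧ β) ∨ β) ⊃ (¬α ∨ α))) = 1 ⊃ 1/2 = 1/2
This gives 1/2 ≠ 1.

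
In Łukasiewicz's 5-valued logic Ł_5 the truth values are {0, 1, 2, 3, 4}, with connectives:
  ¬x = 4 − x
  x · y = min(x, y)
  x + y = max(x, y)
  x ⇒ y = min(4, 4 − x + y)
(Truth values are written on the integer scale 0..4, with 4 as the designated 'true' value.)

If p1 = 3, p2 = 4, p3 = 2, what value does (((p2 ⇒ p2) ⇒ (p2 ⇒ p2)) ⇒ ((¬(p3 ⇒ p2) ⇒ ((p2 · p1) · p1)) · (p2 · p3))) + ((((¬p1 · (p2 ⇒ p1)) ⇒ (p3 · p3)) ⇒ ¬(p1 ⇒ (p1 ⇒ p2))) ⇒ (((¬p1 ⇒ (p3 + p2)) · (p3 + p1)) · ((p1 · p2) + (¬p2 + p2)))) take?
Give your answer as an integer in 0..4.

4

p2 ⇒ p2 = 4 ⇒ 4 = 4
p2 ⇒ p2 = 4 ⇒ 4 = 4
(p2 ⇒ p2) ⇒ (p2 ⇒ p2) = 4 ⇒ 4 = 4
p3 ⇒ p2 = 2 ⇒ 4 = 4
¬(p3 ⇒ p2) = ¬4 = 0
p2 · p1 = 4 · 3 = 3
(p2 · p1) · p1 = 3 · 3 = 3
¬(p3 ⇒ p2) ⇒ ((p2 · p1) · p1) = 0 ⇒ 3 = 4
p2 · p3 = 4 · 2 = 2
(¬(p3 ⇒ p2) ⇒ ((p2 · p1) · p1)) · (p2 · p3) = 4 · 2 = 2
((p2 ⇒ p2) ⇒ (p2 ⇒ p2)) ⇒ ((¬(p3 ⇒ p2) ⇒ ((p2 · p1) · p1)) · (p2 · p3)) = 4 ⇒ 2 = 2
¬p1 = ¬3 = 1
p2 ⇒ p1 = 4 ⇒ 3 = 3
¬p1 · (p2 ⇒ p1) = 1 · 3 = 1
p3 · p3 = 2 · 2 = 2
(¬p1 · (p2 ⇒ p1)) ⇒ (p3 · p3) = 1 ⇒ 2 = 4
p1 ⇒ p2 = 3 ⇒ 4 = 4
p1 ⇒ (p1 ⇒ p2) = 3 ⇒ 4 = 4
¬(p1 ⇒ (p1 ⇒ p2)) = ¬4 = 0
((¬p1 · (p2 ⇒ p1)) ⇒ (p3 · p3)) ⇒ ¬(p1 ⇒ (p1 ⇒ p2)) = 4 ⇒ 0 = 0
¬p1 = ¬3 = 1
p3 + p2 = 2 + 4 = 4
¬p1 ⇒ (p3 + p2) = 1 ⇒ 4 = 4
p3 + p1 = 2 + 3 = 3
(¬p1 ⇒ (p3 + p2)) · (p3 + p1) = 4 · 3 = 3
p1 · p2 = 3 · 4 = 3
¬p2 = ¬4 = 0
¬p2 + p2 = 0 + 4 = 4
(p1 · p2) + (¬p2 + p2) = 3 + 4 = 4
((¬p1 ⇒ (p3 + p2)) · (p3 + p1)) · ((p1 · p2) + (¬p2 + p2)) = 3 · 4 = 3
(((¬p1 · (p2 ⇒ p1)) ⇒ (p3 · p3)) ⇒ ¬(p1 ⇒ (p1 ⇒ p2))) ⇒ (((¬p1 ⇒ (p3 + p2)) · (p3 + p1)) · ((p1 · p2) + (¬p2 + p2))) = 0 ⇒ 3 = 4
(((p2 ⇒ p2) ⇒ (p2 ⇒ p2)) ⇒ ((¬(p3 ⇒ p2) ⇒ ((p2 · p1) · p1)) · (p2 · p3))) + ((((¬p1 · (p2 ⇒ p1)) ⇒ (p3 · p3)) ⇒ ¬(p1 ⇒ (p1 ⇒ p2))) ⇒ (((¬p1 ⇒ (p3 + p2)) · (p3 + p1)) · ((p1 · p2) + (¬p2 + p2)))) = 2 + 4 = 4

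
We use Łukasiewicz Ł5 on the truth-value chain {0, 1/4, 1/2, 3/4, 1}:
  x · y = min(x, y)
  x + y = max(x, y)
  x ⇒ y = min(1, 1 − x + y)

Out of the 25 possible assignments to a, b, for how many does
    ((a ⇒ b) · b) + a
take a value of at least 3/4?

value 1: 9 assignments (counts)
value 3/4: 7 assignments (counts)
value 1/2: 5 assignments
value 1/4: 3 assignments
value 0: 1 assignment
So 16 of the 25 assignments meet the threshold.

16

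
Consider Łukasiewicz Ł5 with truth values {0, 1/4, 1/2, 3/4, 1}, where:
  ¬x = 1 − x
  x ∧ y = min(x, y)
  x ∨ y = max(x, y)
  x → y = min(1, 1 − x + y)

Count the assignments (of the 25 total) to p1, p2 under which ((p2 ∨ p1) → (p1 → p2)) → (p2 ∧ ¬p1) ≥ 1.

2

value 1: 2 assignments (counts)
value 3/4: 4 assignments
value 1/2: 8 assignments
value 1/4: 7 assignments
value 0: 4 assignments
So 2 of the 25 assignments meet the threshold.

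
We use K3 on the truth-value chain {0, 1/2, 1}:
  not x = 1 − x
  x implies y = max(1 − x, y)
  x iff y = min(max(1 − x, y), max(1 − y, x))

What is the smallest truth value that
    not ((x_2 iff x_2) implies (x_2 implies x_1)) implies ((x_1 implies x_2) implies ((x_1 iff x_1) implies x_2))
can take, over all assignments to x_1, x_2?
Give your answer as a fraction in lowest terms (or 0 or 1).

Take x_1 = 0, x_2 = 1/2:
x_2 iff x_2 = 1/2 iff 1/2 = 1/2
x_2 implies x_1 = 1/2 implies 0 = 1/2
(x_2 iff x_2) implies (x_2 implies x_1) = 1/2 implies 1/2 = 1/2
not ((x_2 iff x_2) implies (x_2 implies x_1)) = not 1/2 = 1/2
x_1 implies x_2 = 0 implies 1/2 = 1
x_1 iff x_1 = 0 iff 0 = 1
(x_1 iff x_1) implies x_2 = 1 implies 1/2 = 1/2
(x_1 implies x_2) implies ((x_1 iff x_1) implies x_2) = 1 implies 1/2 = 1/2
not ((x_2 iff x_2) implies (x_2 implies x_1)) implies ((x_1 implies x_2) implies ((x_1 iff x_1) implies x_2)) = 1/2 implies 1/2 = 1/2
No assignment yields a value below 1/2, so this is the minimum.

1/2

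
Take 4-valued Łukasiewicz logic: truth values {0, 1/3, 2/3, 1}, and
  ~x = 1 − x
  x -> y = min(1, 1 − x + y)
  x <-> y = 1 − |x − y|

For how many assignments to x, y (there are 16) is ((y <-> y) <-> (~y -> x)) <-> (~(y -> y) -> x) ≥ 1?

10

x = 0, y = 0 ↦ 0  <
x = 0, y = 1/3 ↦ 1/3  <
x = 0, y = 2/3 ↦ 2/3  <
x = 0, y = 1 ↦ 1  ≥
x = 1/3, y = 0 ↦ 1/3  <
x = 1/3, y = 1/3 ↦ 2/3  <
x = 1/3, y = 2/3 ↦ 1  ≥
x = 1/3, y = 1 ↦ 1  ≥
x = 2/3, y = 0 ↦ 2/3  <
x = 2/3, y = 1/3 ↦ 1  ≥
x = 2/3, y = 2/3 ↦ 1  ≥
x = 2/3, y = 1 ↦ 1  ≥
x = 1, y = 0 ↦ 1  ≥
x = 1, y = 1/3 ↦ 1  ≥
x = 1, y = 2/3 ↦ 1  ≥
x = 1, y = 1 ↦ 1  ≥
So 10 of the 16 assignments meet the threshold.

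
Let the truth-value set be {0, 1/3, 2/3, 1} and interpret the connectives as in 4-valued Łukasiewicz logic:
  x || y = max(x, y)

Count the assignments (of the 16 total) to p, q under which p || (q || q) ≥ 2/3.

12

p = 0, q = 0 ↦ 0  <
p = 0, q = 1/3 ↦ 1/3  <
p = 0, q = 2/3 ↦ 2/3  ≥
p = 0, q = 1 ↦ 1  ≥
p = 1/3, q = 0 ↦ 1/3  <
p = 1/3, q = 1/3 ↦ 1/3  <
p = 1/3, q = 2/3 ↦ 2/3  ≥
p = 1/3, q = 1 ↦ 1  ≥
p = 2/3, q = 0 ↦ 2/3  ≥
p = 2/3, q = 1/3 ↦ 2/3  ≥
p = 2/3, q = 2/3 ↦ 2/3  ≥
p = 2/3, q = 1 ↦ 1  ≥
p = 1, q = 0 ↦ 1  ≥
p = 1, q = 1/3 ↦ 1  ≥
p = 1, q = 2/3 ↦ 1  ≥
p = 1, q = 1 ↦ 1  ≥
So 12 of the 16 assignments meet the threshold.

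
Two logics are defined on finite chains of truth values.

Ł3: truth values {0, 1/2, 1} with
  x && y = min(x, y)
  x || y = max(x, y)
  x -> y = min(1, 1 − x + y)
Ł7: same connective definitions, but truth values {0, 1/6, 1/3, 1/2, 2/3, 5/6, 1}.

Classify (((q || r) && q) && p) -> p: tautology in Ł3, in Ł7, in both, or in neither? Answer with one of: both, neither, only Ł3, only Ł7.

both

In Ł3: every assignment gives 1 — tautology.
In Ł7: every assignment gives 1 — tautology.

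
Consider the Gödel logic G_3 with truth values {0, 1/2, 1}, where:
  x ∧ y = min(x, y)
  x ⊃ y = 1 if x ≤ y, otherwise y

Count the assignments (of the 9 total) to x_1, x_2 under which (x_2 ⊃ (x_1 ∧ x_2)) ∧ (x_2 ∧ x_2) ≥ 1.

x_1 = 0, x_2 = 0 ↦ 0  <
x_1 = 0, x_2 = 1/2 ↦ 0  <
x_1 = 0, x_2 = 1 ↦ 0  <
x_1 = 1/2, x_2 = 0 ↦ 0  <
x_1 = 1/2, x_2 = 1/2 ↦ 1/2  <
x_1 = 1/2, x_2 = 1 ↦ 1/2  <
x_1 = 1, x_2 = 0 ↦ 0  <
x_1 = 1, x_2 = 1/2 ↦ 1/2  <
x_1 = 1, x_2 = 1 ↦ 1  ≥
So 1 of the 9 assignments meets the threshold.

1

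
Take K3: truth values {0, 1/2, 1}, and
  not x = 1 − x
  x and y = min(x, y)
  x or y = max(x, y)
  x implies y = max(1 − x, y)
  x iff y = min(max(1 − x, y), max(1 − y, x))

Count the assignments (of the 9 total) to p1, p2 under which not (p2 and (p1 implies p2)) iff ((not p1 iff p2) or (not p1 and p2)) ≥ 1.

2

p1 = 0, p2 = 0 ↦ 0  <
p1 = 0, p2 = 1/2 ↦ 1/2  <
p1 = 0, p2 = 1 ↦ 0  <
p1 = 1/2, p2 = 0 ↦ 1/2  <
p1 = 1/2, p2 = 1/2 ↦ 1/2  <
p1 = 1/2, p2 = 1 ↦ 1/2  <
p1 = 1, p2 = 0 ↦ 1  ≥
p1 = 1, p2 = 1/2 ↦ 1/2  <
p1 = 1, p2 = 1 ↦ 1  ≥
So 2 of the 9 assignments meet the threshold.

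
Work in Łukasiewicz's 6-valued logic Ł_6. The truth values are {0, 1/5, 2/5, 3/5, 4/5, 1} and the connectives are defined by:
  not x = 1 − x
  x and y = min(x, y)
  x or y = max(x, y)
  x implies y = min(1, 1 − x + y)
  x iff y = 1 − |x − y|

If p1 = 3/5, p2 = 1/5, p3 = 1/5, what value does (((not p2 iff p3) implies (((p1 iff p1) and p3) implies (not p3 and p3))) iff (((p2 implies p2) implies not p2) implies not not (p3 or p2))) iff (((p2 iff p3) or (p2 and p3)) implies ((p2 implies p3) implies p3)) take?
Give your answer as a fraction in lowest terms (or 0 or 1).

not p2 = not 1/5 = 4/5
not p2 iff p3 = 4/5 iff 1/5 = 2/5
p1 iff p1 = 3/5 iff 3/5 = 1
(p1 iff p1) and p3 = 1 and 1/5 = 1/5
not p3 = not 1/5 = 4/5
not p3 and p3 = 4/5 and 1/5 = 1/5
((p1 iff p1) and p3) implies (not p3 and p3) = 1/5 implies 1/5 = 1
(not p2 iff p3) implies (((p1 iff p1) and p3) implies (not p3 and p3)) = 2/5 implies 1 = 1
p2 implies p2 = 1/5 implies 1/5 = 1
not p2 = not 1/5 = 4/5
(p2 implies p2) implies not p2 = 1 implies 4/5 = 4/5
p3 or p2 = 1/5 or 1/5 = 1/5
not (p3 or p2) = not 1/5 = 4/5
not not (p3 or p2) = not 4/5 = 1/5
((p2 implies p2) implies not p2) implies not not (p3 or p2) = 4/5 implies 1/5 = 2/5
((not p2 iff p3) implies (((p1 iff p1) and p3) implies (not p3 and p3))) iff (((p2 implies p2) implies not p2) implies not not (p3 or p2)) = 1 iff 2/5 = 2/5
p2 iff p3 = 1/5 iff 1/5 = 1
p2 and p3 = 1/5 and 1/5 = 1/5
(p2 iff p3) or (p2 and p3) = 1 or 1/5 = 1
p2 implies p3 = 1/5 implies 1/5 = 1
(p2 implies p3) implies p3 = 1 implies 1/5 = 1/5
((p2 iff p3) or (p2 and p3)) implies ((p2 implies p3) implies p3) = 1 implies 1/5 = 1/5
(((not p2 iff p3) implies (((p1 iff p1) and p3) implies (not p3 and p3))) iff (((p2 implies p2) implies not p2) implies not not (p3 or p2))) iff (((p2 iff p3) or (p2 and p3)) implies ((p2 implies p3) implies p3)) = 2/5 iff 1/5 = 4/5

4/5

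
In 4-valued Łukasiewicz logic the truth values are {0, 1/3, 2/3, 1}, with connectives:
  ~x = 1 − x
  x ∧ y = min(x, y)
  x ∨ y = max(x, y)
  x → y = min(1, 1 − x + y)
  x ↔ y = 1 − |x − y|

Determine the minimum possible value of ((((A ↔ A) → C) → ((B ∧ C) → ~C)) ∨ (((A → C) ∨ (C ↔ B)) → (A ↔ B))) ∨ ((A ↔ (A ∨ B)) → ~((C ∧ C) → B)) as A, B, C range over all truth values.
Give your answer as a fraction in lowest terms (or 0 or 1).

2/3

Take A = 1/3, B = 2/3, C = 1:
A ↔ A = 1/3 ↔ 1/3 = 1
(A ↔ A) → C = 1 → 1 = 1
B ∧ C = 2/3 ∧ 1 = 2/3
~C = ~1 = 0
(B ∧ C) → ~C = 2/3 → 0 = 1/3
((A ↔ A) → C) → ((B ∧ C) → ~C) = 1 → 1/3 = 1/3
A → C = 1/3 → 1 = 1
C ↔ B = 1 ↔ 2/3 = 2/3
(A → C) ∨ (C ↔ B) = 1 ∨ 2/3 = 1
A ↔ B = 1/3 ↔ 2/3 = 2/3
((A → C) ∨ (C ↔ B)) → (A ↔ B) = 1 → 2/3 = 2/3
(((A ↔ A) → C) → ((B ∧ C) → ~C)) ∨ (((A → C) ∨ (C ↔ B)) → (A ↔ B)) = 1/3 ∨ 2/3 = 2/3
A ∨ B = 1/3 ∨ 2/3 = 2/3
A ↔ (A ∨ B) = 1/3 ↔ 2/3 = 2/3
C ∧ C = 1 ∧ 1 = 1
(C ∧ C) → B = 1 → 2/3 = 2/3
~((C ∧ C) → B) = ~2/3 = 1/3
(A ↔ (A ∨ B)) → ~((C ∧ C) → B) = 2/3 → 1/3 = 2/3
((((A ↔ A) → C) → ((B ∧ C) → ~C)) ∨ (((A → C) ∨ (C ↔ B)) → (A ↔ B))) ∨ ((A ↔ (A ∨ B)) → ~((C ∧ C) → B)) = 2/3 ∨ 2/3 = 2/3
No assignment yields a value below 2/3, so this is the minimum.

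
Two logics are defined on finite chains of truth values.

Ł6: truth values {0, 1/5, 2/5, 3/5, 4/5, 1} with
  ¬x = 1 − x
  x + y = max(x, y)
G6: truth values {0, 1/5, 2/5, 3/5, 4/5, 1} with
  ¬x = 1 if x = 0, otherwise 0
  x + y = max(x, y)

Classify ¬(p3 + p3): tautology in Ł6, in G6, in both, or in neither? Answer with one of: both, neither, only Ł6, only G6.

In Ł6: at p3 = 1/5 the value is 4/5 — not a tautology.
In G6: at p3 = 1/5 the value is 0 — not a tautology.

neither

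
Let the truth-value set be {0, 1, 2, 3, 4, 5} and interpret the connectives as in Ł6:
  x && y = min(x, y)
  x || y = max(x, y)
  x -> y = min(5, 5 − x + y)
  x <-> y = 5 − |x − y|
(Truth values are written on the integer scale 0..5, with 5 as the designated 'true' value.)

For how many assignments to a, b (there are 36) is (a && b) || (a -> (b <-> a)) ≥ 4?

30

value 5: 27 assignments (counts)
value 4: 3 assignments (counts)
value 3: 2 assignments
value 2: 2 assignments
value 1: 1 assignment
value 0: 1 assignment
So 30 of the 36 assignments meet the threshold.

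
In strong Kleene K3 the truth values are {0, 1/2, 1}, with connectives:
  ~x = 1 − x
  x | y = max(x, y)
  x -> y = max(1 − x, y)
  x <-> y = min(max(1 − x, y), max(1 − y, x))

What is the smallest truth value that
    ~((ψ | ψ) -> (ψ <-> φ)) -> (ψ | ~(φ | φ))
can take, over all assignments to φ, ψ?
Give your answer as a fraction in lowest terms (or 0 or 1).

Take φ = 1/2, ψ = 1/2:
ψ | ψ = 1/2 | 1/2 = 1/2
ψ <-> φ = 1/2 <-> 1/2 = 1/2
(ψ | ψ) -> (ψ <-> φ) = 1/2 -> 1/2 = 1/2
~((ψ | ψ) -> (ψ <-> φ)) = ~1/2 = 1/2
φ | φ = 1/2 | 1/2 = 1/2
~(φ | φ) = ~1/2 = 1/2
ψ | ~(φ | φ) = 1/2 | 1/2 = 1/2
~((ψ | ψ) -> (ψ <-> φ)) -> (ψ | ~(φ | φ)) = 1/2 -> 1/2 = 1/2
No assignment yields a value below 1/2, so this is the minimum.

1/2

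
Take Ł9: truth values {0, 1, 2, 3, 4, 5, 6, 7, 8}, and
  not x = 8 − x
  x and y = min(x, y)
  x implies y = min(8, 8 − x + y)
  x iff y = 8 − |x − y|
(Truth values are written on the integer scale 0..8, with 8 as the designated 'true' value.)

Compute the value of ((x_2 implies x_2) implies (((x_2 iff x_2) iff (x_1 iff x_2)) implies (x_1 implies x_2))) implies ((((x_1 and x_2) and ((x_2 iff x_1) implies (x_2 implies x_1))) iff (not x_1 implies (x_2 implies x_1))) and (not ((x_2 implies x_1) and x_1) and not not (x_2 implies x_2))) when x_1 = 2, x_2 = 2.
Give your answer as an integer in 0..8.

2

x_2 implies x_2 = 2 implies 2 = 8
x_2 iff x_2 = 2 iff 2 = 8
x_1 iff x_2 = 2 iff 2 = 8
(x_2 iff x_2) iff (x_1 iff x_2) = 8 iff 8 = 8
x_1 implies x_2 = 2 implies 2 = 8
((x_2 iff x_2) iff (x_1 iff x_2)) implies (x_1 implies x_2) = 8 implies 8 = 8
(x_2 implies x_2) implies (((x_2 iff x_2) iff (x_1 iff x_2)) implies (x_1 implies x_2)) = 8 implies 8 = 8
x_1 and x_2 = 2 and 2 = 2
x_2 iff x_1 = 2 iff 2 = 8
x_2 implies x_1 = 2 implies 2 = 8
(x_2 iff x_1) implies (x_2 implies x_1) = 8 implies 8 = 8
(x_1 and x_2) and ((x_2 iff x_1) implies (x_2 implies x_1)) = 2 and 8 = 2
not x_1 = not 2 = 6
x_2 implies x_1 = 2 implies 2 = 8
not x_1 implies (x_2 implies x_1) = 6 implies 8 = 8
((x_1 and x_2) and ((x_2 iff x_1) implies (x_2 implies x_1))) iff (not x_1 implies (x_2 implies x_1)) = 2 iff 8 = 2
x_2 implies x_1 = 2 implies 2 = 8
(x_2 implies x_1) and x_1 = 8 and 2 = 2
not ((x_2 implies x_1) and x_1) = not 2 = 6
x_2 implies x_2 = 2 implies 2 = 8
not (x_2 implies x_2) = not 8 = 0
not not (x_2 implies x_2) = not 0 = 8
not ((x_2 implies x_1) and x_1) and not not (x_2 implies x_2) = 6 and 8 = 6
(((x_1 and x_2) and ((x_2 iff x_1) implies (x_2 implies x_1))) iff (not x_1 implies (x_2 implies x_1))) and (not ((x_2 implies x_1) and x_1) and not not (x_2 implies x_2)) = 2 and 6 = 2
((x_2 implies x_2) implies (((x_2 iff x_2) iff (x_1 iff x_2)) implies (x_1 implies x_2))) implies ((((x_1 and x_2) and ((x_2 iff x_1) implies (x_2 implies x_1))) iff (not x_1 implies (x_2 implies x_1))) and (not ((x_2 implies x_1) and x_1) and not not (x_2 implies x_2))) = 8 implies 2 = 2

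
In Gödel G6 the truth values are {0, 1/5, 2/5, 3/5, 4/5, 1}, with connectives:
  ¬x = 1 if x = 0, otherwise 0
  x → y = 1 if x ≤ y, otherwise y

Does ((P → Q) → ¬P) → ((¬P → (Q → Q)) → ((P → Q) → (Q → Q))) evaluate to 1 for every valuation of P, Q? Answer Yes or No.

At P = 3/5, Q = 0, for instance:
P → Q = 3/5 → 0 = 0
¬P = ¬3/5 = 0
(P → Q) → ¬P = 0 → 0 = 1
Q → Q = 0 → 0 = 1
¬P → (Q → Q) = 0 → 1 = 1
(P → Q) → (Q → Q) = 0 → 1 = 1
(¬P → (Q → Q)) → ((P → Q) → (Q → Q)) = 1 → 1 = 1
((P → Q) → ¬P) → ((¬P → (Q → Q)) → ((P → Q) → (Q → Q))) = 1 → 1 = 1
and checking the remaining 35 assignments likewise gives ≥ 1 in every case.

Yes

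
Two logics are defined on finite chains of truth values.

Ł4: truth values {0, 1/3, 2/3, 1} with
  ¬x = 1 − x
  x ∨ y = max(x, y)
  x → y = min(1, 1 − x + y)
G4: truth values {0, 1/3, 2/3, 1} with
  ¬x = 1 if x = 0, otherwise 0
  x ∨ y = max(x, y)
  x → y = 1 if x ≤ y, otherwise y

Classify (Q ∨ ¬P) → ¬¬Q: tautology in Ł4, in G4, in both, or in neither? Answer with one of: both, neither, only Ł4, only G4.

neither

In Ł4: at P = 0, Q = 0 the value is 0 — not a tautology.
In G4: at P = 0, Q = 0 the value is 0 — not a tautology.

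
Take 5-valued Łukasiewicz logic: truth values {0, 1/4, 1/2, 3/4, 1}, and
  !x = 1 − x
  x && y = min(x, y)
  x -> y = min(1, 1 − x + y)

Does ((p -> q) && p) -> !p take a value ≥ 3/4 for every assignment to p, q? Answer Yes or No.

Counterexample: take p = 3/4, q = 1/2.
p -> q = 3/4 -> 1/2 = 3/4
(p -> q) && p = 3/4 && 3/4 = 3/4
!p = !3/4 = 1/4
((p -> q) && p) -> !p = 3/4 -> 1/4 = 1/2
This gives 1/2, which is below 3/4.

No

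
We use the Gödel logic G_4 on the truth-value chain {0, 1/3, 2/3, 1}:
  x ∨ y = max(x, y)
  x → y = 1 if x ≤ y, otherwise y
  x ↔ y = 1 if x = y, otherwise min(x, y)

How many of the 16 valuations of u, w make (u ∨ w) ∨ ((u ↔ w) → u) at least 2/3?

14

u = 0, w = 0 ↦ 0  <
u = 0, w = 1/3 ↦ 1  ≥
u = 0, w = 2/3 ↦ 1  ≥
u = 0, w = 1 ↦ 1  ≥
u = 1/3, w = 0 ↦ 1  ≥
u = 1/3, w = 1/3 ↦ 1/3  <
u = 1/3, w = 2/3 ↦ 1  ≥
u = 1/3, w = 1 ↦ 1  ≥
u = 2/3, w = 0 ↦ 1  ≥
u = 2/3, w = 1/3 ↦ 1  ≥
u = 2/3, w = 2/3 ↦ 2/3  ≥
u = 2/3, w = 1 ↦ 1  ≥
u = 1, w = 0 ↦ 1  ≥
u = 1, w = 1/3 ↦ 1  ≥
u = 1, w = 2/3 ↦ 1  ≥
u = 1, w = 1 ↦ 1  ≥
So 14 of the 16 assignments meet the threshold.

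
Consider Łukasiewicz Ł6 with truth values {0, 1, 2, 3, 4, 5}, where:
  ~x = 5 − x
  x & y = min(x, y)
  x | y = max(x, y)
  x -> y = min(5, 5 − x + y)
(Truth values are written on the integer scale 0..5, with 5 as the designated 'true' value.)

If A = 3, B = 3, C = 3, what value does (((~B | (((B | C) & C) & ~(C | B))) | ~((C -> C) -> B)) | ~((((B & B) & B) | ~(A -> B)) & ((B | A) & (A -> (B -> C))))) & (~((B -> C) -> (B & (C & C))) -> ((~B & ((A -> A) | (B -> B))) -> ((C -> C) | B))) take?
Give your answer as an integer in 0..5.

2

~B = ~3 = 2
B | C = 3 | 3 = 3
(B | C) & C = 3 & 3 = 3
C | B = 3 | 3 = 3
~(C | B) = ~3 = 2
((B | C) & C) & ~(C | B) = 3 & 2 = 2
~B | (((B | C) & C) & ~(C | B)) = 2 | 2 = 2
C -> C = 3 -> 3 = 5
(C -> C) -> B = 5 -> 3 = 3
~((C -> C) -> B) = ~3 = 2
(~B | (((B | C) & C) & ~(C | B))) | ~((C -> C) -> B) = 2 | 2 = 2
B & B = 3 & 3 = 3
(B & B) & B = 3 & 3 = 3
A -> B = 3 -> 3 = 5
~(A -> B) = ~5 = 0
((B & B) & B) | ~(A -> B) = 3 | 0 = 3
B | A = 3 | 3 = 3
B -> C = 3 -> 3 = 5
A -> (B -> C) = 3 -> 5 = 5
(B | A) & (A -> (B -> C)) = 3 & 5 = 3
(((B & B) & B) | ~(A -> B)) & ((B | A) & (A -> (B -> C))) = 3 & 3 = 3
~((((B & B) & B) | ~(A -> B)) & ((B | A) & (A -> (B -> C)))) = ~3 = 2
((~B | (((B | C) & C) & ~(C | B))) | ~((C -> C) -> B)) | ~((((B & B) & B) | ~(A -> B)) & ((B | A) & (A -> (B -> C)))) = 2 | 2 = 2
B -> C = 3 -> 3 = 5
C & C = 3 & 3 = 3
B & (C & C) = 3 & 3 = 3
(B -> C) -> (B & (C & C)) = 5 -> 3 = 3
~((B -> C) -> (B & (C & C))) = ~3 = 2
~B = ~3 = 2
A -> A = 3 -> 3 = 5
B -> B = 3 -> 3 = 5
(A -> A) | (B -> B) = 5 | 5 = 5
~B & ((A -> A) | (B -> B)) = 2 & 5 = 2
C -> C = 3 -> 3 = 5
(C -> C) | B = 5 | 3 = 5
(~B & ((A -> A) | (B -> B))) -> ((C -> C) | B) = 2 -> 5 = 5
~((B -> C) -> (B & (C & C))) -> ((~B & ((A -> A) | (B -> B))) -> ((C -> C) | B)) = 2 -> 5 = 5
(((~B | (((B | C) & C) & ~(C | B))) | ~((C -> C) -> B)) | ~((((B & B) & B) | ~(A -> B)) & ((B | A) & (A -> (B -> C))))) & (~((B -> C) -> (B & (C & C))) -> ((~B & ((A -> A) | (B -> B))) -> ((C -> C) | B))) = 2 & 5 = 2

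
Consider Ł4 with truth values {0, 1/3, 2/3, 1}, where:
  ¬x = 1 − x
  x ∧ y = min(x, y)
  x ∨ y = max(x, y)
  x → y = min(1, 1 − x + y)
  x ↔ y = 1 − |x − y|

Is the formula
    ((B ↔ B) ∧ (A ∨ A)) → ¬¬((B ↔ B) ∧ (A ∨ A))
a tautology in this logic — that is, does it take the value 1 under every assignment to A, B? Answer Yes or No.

A = 0, B = 0 ↦ 1
A = 0, B = 1/3 ↦ 1
A = 0, B = 2/3 ↦ 1
A = 0, B = 1 ↦ 1
A = 1/3, B = 0 ↦ 1
A = 1/3, B = 1/3 ↦ 1
A = 1/3, B = 2/3 ↦ 1
A = 1/3, B = 1 ↦ 1
A = 2/3, B = 0 ↦ 1
A = 2/3, B = 1/3 ↦ 1
A = 2/3, B = 2/3 ↦ 1
A = 2/3, B = 1 ↦ 1
A = 1, B = 0 ↦ 1
A = 1, B = 1/3 ↦ 1
A = 1, B = 2/3 ↦ 1
A = 1, B = 1 ↦ 1
Every assignment gives a value ≥ 1.

Yes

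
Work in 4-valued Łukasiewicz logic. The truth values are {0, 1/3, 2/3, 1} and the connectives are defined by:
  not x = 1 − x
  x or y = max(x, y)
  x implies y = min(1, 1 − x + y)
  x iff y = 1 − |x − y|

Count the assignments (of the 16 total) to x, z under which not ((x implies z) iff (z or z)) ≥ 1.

x = 0, z = 0 ↦ 1  ≥
x = 0, z = 1/3 ↦ 2/3  <
x = 0, z = 2/3 ↦ 1/3  <
x = 0, z = 1 ↦ 0  <
x = 1/3, z = 0 ↦ 2/3  <
x = 1/3, z = 1/3 ↦ 2/3  <
x = 1/3, z = 2/3 ↦ 1/3  <
x = 1/3, z = 1 ↦ 0  <
x = 2/3, z = 0 ↦ 1/3  <
x = 2/3, z = 1/3 ↦ 1/3  <
x = 2/3, z = 2/3 ↦ 1/3  <
x = 2/3, z = 1 ↦ 0  <
x = 1, z = 0 ↦ 0  <
x = 1, z = 1/3 ↦ 0  <
x = 1, z = 2/3 ↦ 0  <
x = 1, z = 1 ↦ 0  <
So 1 of the 16 assignments meets the threshold.

1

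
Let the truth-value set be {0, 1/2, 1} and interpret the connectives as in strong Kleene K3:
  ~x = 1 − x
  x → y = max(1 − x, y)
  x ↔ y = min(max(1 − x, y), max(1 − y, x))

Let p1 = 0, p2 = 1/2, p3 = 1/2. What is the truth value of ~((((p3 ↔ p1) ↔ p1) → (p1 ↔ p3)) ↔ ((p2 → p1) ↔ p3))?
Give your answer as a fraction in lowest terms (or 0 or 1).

p3 ↔ p1 = 1/2 ↔ 0 = 1/2
(p3 ↔ p1) ↔ p1 = 1/2 ↔ 0 = 1/2
p1 ↔ p3 = 0 ↔ 1/2 = 1/2
((p3 ↔ p1) ↔ p1) → (p1 ↔ p3) = 1/2 → 1/2 = 1/2
p2 → p1 = 1/2 → 0 = 1/2
(p2 → p1) ↔ p3 = 1/2 ↔ 1/2 = 1/2
(((p3 ↔ p1) ↔ p1) → (p1 ↔ p3)) ↔ ((p2 → p1) ↔ p3) = 1/2 ↔ 1/2 = 1/2
~((((p3 ↔ p1) ↔ p1) → (p1 ↔ p3)) ↔ ((p2 → p1) ↔ p3)) = ~1/2 = 1/2

1/2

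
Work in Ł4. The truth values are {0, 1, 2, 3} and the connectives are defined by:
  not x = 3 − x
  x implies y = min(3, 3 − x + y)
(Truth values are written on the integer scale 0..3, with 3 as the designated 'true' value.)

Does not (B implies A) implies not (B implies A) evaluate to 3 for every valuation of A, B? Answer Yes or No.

Yes

A = 0, B = 0 ↦ 3
A = 0, B = 1 ↦ 3
A = 0, B = 2 ↦ 3
A = 0, B = 3 ↦ 3
A = 1, B = 0 ↦ 3
A = 1, B = 1 ↦ 3
A = 1, B = 2 ↦ 3
A = 1, B = 3 ↦ 3
A = 2, B = 0 ↦ 3
A = 2, B = 1 ↦ 3
A = 2, B = 2 ↦ 3
A = 2, B = 3 ↦ 3
A = 3, B = 0 ↦ 3
A = 3, B = 1 ↦ 3
A = 3, B = 2 ↦ 3
A = 3, B = 3 ↦ 3
Every assignment gives a value ≥ 3.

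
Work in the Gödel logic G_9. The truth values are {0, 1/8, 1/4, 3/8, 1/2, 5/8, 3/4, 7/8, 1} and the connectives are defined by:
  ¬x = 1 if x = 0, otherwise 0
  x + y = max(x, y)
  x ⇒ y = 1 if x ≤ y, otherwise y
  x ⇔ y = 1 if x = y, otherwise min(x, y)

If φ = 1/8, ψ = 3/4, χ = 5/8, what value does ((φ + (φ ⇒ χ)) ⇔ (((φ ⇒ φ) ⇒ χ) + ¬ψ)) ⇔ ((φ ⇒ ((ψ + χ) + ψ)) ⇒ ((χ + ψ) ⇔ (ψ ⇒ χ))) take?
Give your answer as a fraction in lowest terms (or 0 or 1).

1

φ ⇒ χ = 1/8 ⇒ 5/8 = 1
φ + (φ ⇒ χ) = 1/8 + 1 = 1
φ ⇒ φ = 1/8 ⇒ 1/8 = 1
(φ ⇒ φ) ⇒ χ = 1 ⇒ 5/8 = 5/8
¬ψ = ¬3/4 = 0
((φ ⇒ φ) ⇒ χ) + ¬ψ = 5/8 + 0 = 5/8
(φ + (φ ⇒ χ)) ⇔ (((φ ⇒ φ) ⇒ χ) + ¬ψ) = 1 ⇔ 5/8 = 5/8
ψ + χ = 3/4 + 5/8 = 3/4
(ψ + χ) + ψ = 3/4 + 3/4 = 3/4
φ ⇒ ((ψ + χ) + ψ) = 1/8 ⇒ 3/4 = 1
χ + ψ = 5/8 + 3/4 = 3/4
ψ ⇒ χ = 3/4 ⇒ 5/8 = 5/8
(χ + ψ) ⇔ (ψ ⇒ χ) = 3/4 ⇔ 5/8 = 5/8
(φ ⇒ ((ψ + χ) + ψ)) ⇒ ((χ + ψ) ⇔ (ψ ⇒ χ)) = 1 ⇒ 5/8 = 5/8
((φ + (φ ⇒ χ)) ⇔ (((φ ⇒ φ) ⇒ χ) + ¬ψ)) ⇔ ((φ ⇒ ((ψ + χ) + ψ)) ⇒ ((χ + ψ) ⇔ (ψ ⇒ χ))) = 5/8 ⇔ 5/8 = 1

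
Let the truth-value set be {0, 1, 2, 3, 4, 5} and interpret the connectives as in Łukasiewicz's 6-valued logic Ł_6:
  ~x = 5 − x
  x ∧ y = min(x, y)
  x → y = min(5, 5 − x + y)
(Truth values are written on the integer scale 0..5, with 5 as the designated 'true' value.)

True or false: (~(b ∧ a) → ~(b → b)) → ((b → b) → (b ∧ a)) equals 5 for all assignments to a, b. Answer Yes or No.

At a = 1, b = 2, for instance:
b ∧ a = 2 ∧ 1 = 1
~(b ∧ a) = ~1 = 4
b → b = 2 → 2 = 5
~(b → b) = ~5 = 0
~(b ∧ a) → ~(b → b) = 4 → 0 = 1
(b → b) → (b ∧ a) = 5 → 1 = 1
(~(b ∧ a) → ~(b → b)) → ((b → b) → (b ∧ a)) = 1 → 1 = 5
and checking the remaining 35 assignments likewise gives ≥ 5 in every case.

Yes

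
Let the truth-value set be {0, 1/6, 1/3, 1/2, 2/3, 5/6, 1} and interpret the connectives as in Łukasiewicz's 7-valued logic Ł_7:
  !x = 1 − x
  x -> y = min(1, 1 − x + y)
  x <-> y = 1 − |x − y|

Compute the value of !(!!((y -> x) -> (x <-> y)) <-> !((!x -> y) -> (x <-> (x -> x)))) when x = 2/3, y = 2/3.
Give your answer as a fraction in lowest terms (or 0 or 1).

2/3

y -> x = 2/3 -> 2/3 = 1
x <-> y = 2/3 <-> 2/3 = 1
(y -> x) -> (x <-> y) = 1 -> 1 = 1
!((y -> x) -> (x <-> y)) = !1 = 0
!!((y -> x) -> (x <-> y)) = !0 = 1
!x = !2/3 = 1/3
!x -> y = 1/3 -> 2/3 = 1
x -> x = 2/3 -> 2/3 = 1
x <-> (x -> x) = 2/3 <-> 1 = 2/3
(!x -> y) -> (x <-> (x -> x)) = 1 -> 2/3 = 2/3
!((!x -> y) -> (x <-> (x -> x))) = !2/3 = 1/3
!!((y -> x) -> (x <-> y)) <-> !((!x -> y) -> (x <-> (x -> x))) = 1 <-> 1/3 = 1/3
!(!!((y -> x) -> (x <-> y)) <-> !((!x -> y) -> (x <-> (x -> x)))) = !1/3 = 2/3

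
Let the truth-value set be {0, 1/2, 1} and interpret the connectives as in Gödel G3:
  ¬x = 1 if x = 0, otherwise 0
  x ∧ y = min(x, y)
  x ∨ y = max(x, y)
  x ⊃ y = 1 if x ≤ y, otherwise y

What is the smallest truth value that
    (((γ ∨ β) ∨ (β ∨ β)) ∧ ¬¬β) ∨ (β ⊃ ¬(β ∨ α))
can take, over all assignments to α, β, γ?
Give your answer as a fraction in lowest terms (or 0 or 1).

1/2

Take α = 0, β = 1/2, γ = 0:
γ ∨ β = 0 ∨ 1/2 = 1/2
β ∨ β = 1/2 ∨ 1/2 = 1/2
(γ ∨ β) ∨ (β ∨ β) = 1/2 ∨ 1/2 = 1/2
¬β = ¬1/2 = 0
¬¬β = ¬0 = 1
((γ ∨ β) ∨ (β ∨ β)) ∧ ¬¬β = 1/2 ∧ 1 = 1/2
β ∨ α = 1/2 ∨ 0 = 1/2
¬(β ∨ α) = ¬1/2 = 0
β ⊃ ¬(β ∨ α) = 1/2 ⊃ 0 = 0
(((γ ∨ β) ∨ (β ∨ β)) ∧ ¬¬β) ∨ (β ⊃ ¬(β ∨ α)) = 1/2 ∨ 0 = 1/2
No assignment yields a value below 1/2, so this is the minimum.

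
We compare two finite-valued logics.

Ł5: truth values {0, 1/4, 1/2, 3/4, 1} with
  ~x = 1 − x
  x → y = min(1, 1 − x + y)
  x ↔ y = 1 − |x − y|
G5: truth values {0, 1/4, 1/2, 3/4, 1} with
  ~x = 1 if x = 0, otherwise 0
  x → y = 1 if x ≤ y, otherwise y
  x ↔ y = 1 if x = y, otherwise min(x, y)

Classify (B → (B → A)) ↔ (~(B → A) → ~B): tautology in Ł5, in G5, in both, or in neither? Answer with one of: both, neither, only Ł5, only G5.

only Ł5

In Ł5: every assignment gives 1 — tautology.
In G5: at A = 1/4, B = 1/2 the value is 1/4 — not a tautology.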